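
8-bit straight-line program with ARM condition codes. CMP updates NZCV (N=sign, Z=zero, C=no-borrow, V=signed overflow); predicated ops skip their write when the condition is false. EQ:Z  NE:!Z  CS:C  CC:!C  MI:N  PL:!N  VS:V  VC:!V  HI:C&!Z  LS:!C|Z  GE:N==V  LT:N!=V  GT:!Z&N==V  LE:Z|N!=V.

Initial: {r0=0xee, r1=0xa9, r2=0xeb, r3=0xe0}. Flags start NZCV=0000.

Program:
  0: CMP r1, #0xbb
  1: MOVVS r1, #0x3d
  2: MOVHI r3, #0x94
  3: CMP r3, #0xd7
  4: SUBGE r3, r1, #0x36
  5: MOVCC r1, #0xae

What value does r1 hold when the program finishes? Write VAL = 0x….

0: ✓ CMP  NZCV=1000
1: · MOVVS
2: · MOVHI
3: ✓ CMP  NZCV=0010
4: ✓ SUBGE  r3←0x73
5: · MOVCC

VAL = 0xa9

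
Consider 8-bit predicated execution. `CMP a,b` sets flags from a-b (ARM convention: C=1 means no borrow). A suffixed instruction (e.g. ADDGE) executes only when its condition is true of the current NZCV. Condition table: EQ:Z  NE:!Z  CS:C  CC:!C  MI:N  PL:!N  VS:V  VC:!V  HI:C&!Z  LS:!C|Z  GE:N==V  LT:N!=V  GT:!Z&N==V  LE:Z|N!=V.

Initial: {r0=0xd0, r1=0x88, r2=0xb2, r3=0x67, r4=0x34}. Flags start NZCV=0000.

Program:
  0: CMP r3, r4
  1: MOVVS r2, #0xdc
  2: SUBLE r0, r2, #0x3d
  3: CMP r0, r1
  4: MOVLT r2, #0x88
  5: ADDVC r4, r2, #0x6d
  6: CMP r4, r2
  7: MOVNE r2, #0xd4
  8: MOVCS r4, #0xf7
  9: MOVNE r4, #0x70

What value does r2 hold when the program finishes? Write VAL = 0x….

0: ✓ CMP  NZCV=0010
1: · MOVVS
2: · SUBLE
3: ✓ CMP  NZCV=0010
4: · MOVLT
5: ✓ ADDVC  r4←0x1f
6: ✓ CMP  NZCV=0000
7: ✓ MOVNE  r2←0xd4
8: · MOVCS
9: ✓ MOVNE  r4←0x70

VAL = 0xd4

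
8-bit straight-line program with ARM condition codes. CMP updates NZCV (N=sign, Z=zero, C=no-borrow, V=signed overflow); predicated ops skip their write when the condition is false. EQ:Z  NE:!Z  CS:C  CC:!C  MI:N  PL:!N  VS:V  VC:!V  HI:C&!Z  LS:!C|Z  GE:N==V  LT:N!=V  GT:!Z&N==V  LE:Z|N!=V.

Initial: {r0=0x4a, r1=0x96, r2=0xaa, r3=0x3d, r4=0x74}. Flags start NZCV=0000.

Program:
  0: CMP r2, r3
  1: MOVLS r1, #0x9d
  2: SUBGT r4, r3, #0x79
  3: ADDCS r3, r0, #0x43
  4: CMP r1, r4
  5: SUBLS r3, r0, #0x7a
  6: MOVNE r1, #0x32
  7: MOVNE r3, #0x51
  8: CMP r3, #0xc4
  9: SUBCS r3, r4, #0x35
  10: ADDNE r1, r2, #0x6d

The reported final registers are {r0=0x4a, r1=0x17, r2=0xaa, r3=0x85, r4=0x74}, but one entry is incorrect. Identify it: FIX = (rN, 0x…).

0: ✓ CMP  NZCV=0011
1: · MOVLS
2: · SUBGT
3: ✓ ADDCS  r3←0x8d
4: ✓ CMP  NZCV=0011
5: · SUBLS
6: ✓ MOVNE  r1←0x32
7: ✓ MOVNE  r3←0x51
8: ✓ CMP  NZCV=1001
9: · SUBCS
10: ✓ ADDNE  r1←0x17

FIX = (r3, 0x51)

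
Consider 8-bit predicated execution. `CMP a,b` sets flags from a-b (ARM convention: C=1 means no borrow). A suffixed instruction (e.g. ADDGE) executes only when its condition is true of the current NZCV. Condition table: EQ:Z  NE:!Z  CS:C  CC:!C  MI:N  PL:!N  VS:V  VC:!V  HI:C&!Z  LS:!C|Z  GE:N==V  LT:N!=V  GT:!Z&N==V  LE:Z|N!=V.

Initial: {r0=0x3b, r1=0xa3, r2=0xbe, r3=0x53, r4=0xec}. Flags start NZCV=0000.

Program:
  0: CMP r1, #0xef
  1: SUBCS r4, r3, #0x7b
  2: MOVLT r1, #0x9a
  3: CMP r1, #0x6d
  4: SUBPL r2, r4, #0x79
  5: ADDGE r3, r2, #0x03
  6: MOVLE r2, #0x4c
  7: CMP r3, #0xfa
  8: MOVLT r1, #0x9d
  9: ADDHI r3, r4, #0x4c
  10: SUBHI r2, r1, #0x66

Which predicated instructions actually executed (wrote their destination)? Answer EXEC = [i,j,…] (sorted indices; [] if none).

EXEC = [2,4,6]

0: ✓ CMP  NZCV=1000
1: · SUBCS
2: ✓ MOVLT  r1←0x9a
3: ✓ CMP  NZCV=0011
4: ✓ SUBPL  r2←0x73
5: · ADDGE
6: ✓ MOVLE  r2←0x4c
7: ✓ CMP  NZCV=0000
8: · MOVLT
9: · ADDHI
10: · SUBHI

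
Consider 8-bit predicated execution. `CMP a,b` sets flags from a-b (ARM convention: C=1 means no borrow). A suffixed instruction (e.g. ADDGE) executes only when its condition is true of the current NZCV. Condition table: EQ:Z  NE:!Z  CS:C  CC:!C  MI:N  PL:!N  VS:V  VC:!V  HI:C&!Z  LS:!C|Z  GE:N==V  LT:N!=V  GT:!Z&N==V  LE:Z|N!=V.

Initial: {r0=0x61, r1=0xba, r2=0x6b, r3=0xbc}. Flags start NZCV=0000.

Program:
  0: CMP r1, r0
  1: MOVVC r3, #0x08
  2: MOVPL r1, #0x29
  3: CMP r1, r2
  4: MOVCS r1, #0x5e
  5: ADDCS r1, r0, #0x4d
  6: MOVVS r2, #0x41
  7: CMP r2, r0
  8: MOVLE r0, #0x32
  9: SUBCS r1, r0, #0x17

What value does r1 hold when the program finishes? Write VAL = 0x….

VAL = 0x4a

0: ✓ CMP  NZCV=0011
1: · MOVVC
2: ✓ MOVPL  r1←0x29
3: ✓ CMP  NZCV=1000
4: · MOVCS
5: · ADDCS
6: · MOVVS
7: ✓ CMP  NZCV=0010
8: · MOVLE
9: ✓ SUBCS  r1←0x4a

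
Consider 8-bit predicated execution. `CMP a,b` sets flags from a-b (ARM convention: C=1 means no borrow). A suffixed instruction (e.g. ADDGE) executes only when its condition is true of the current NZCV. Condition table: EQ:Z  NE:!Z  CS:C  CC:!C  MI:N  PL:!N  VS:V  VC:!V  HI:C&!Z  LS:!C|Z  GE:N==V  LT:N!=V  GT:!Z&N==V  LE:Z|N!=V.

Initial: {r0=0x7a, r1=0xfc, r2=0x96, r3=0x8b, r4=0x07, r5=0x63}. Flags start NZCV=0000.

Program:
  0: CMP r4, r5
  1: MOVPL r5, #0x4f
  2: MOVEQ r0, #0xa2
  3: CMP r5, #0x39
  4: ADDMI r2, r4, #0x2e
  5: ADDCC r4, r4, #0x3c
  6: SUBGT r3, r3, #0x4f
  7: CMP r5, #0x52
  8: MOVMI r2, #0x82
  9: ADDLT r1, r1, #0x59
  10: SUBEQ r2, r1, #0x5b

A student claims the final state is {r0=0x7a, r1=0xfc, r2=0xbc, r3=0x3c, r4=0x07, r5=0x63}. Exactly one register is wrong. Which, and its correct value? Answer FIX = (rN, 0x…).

FIX = (r2, 0x96)

[0] flags=1000 → (cmp)
[1] flags=1000 PL?F → skip
[2] flags=1000 EQ?F → skip
[3] flags=0010 → (cmp)
[4] flags=0010 MI?F → skip
[5] flags=0010 CC?F → skip
[6] flags=0010 GT?T → r3=0x3c
[7] flags=0010 → (cmp)
[8] flags=0010 MI?F → skip
[9] flags=0010 LT?F → skip
[10] flags=0010 EQ?F → skip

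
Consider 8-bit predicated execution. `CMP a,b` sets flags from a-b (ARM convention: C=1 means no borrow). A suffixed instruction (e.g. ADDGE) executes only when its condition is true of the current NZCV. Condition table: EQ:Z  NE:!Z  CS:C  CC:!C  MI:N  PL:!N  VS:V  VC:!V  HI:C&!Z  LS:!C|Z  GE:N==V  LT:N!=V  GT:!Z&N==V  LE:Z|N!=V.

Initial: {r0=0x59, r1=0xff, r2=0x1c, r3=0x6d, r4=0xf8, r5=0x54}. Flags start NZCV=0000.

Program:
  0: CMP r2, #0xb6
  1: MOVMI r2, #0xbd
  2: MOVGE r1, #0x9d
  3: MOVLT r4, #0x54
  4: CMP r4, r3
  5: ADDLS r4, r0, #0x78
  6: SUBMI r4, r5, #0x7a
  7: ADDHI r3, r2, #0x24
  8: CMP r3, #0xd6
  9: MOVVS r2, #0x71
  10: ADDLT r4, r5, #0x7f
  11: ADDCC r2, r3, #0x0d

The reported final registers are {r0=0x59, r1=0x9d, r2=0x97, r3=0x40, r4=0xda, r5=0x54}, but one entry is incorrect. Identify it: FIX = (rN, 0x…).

0: ✓ CMP  NZCV=0000
1: · MOVMI
2: ✓ MOVGE  r1←0x9d
3: · MOVLT
4: ✓ CMP  NZCV=1010
5: · ADDLS
6: ✓ SUBMI  r4←0xda
7: ✓ ADDHI  r3←0x40
8: ✓ CMP  NZCV=0000
9: · MOVVS
10: · ADDLT
11: ✓ ADDCC  r2←0x4d

FIX = (r2, 0x4d)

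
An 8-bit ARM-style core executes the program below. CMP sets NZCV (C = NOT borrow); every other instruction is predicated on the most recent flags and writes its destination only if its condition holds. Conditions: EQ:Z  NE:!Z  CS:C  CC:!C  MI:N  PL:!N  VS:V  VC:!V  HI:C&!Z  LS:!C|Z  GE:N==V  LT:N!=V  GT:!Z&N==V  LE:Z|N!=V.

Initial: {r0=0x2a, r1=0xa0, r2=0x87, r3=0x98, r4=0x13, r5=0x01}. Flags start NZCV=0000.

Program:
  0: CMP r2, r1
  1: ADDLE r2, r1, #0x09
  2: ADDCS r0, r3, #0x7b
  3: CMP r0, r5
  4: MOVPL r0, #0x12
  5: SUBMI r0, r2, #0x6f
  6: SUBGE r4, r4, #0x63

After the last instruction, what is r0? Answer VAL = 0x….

[0] flags=1000 → (cmp)
[1] flags=1000 LE?T → r2=0xa9
[2] flags=1000 CS?F → skip
[3] flags=0010 → (cmp)
[4] flags=0010 PL?T → r0=0x12
[5] flags=0010 MI?F → skip
[6] flags=0010 GE?T → r4=0xb0

VAL = 0x12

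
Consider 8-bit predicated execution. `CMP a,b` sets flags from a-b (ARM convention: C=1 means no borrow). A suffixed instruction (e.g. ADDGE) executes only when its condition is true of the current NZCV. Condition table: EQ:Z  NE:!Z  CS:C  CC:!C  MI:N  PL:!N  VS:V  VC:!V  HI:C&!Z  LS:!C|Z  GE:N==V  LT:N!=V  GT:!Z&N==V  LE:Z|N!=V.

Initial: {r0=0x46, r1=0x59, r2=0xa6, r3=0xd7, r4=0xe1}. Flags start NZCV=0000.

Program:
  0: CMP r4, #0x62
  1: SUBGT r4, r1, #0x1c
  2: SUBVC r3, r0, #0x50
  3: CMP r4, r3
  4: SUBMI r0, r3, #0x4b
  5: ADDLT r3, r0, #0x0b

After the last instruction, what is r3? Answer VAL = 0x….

VAL = 0xd7

0: ✓ CMP  NZCV=0011
1: · SUBGT
2: · SUBVC
3: ✓ CMP  NZCV=0010
4: · SUBMI
5: · ADDLT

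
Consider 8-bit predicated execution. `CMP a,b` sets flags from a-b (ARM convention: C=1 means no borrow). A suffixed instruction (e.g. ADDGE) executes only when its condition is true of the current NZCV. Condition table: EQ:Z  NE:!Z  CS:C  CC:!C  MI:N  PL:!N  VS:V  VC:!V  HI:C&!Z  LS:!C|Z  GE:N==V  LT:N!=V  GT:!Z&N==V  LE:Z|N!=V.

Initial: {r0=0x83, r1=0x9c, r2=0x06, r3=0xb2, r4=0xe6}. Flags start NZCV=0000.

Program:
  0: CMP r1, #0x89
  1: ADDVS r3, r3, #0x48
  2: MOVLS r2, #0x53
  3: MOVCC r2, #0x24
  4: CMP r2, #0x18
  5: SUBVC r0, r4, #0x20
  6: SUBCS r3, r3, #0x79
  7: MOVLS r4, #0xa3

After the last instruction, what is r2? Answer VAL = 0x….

[0] flags=0010 → (cmp)
[1] flags=0010 VS?F → skip
[2] flags=0010 LS?F → skip
[3] flags=0010 CC?F → skip
[4] flags=1000 → (cmp)
[5] flags=1000 VC?T → r0=0xc6
[6] flags=1000 CS?F → skip
[7] flags=1000 LS?T → r4=0xa3

VAL = 0x06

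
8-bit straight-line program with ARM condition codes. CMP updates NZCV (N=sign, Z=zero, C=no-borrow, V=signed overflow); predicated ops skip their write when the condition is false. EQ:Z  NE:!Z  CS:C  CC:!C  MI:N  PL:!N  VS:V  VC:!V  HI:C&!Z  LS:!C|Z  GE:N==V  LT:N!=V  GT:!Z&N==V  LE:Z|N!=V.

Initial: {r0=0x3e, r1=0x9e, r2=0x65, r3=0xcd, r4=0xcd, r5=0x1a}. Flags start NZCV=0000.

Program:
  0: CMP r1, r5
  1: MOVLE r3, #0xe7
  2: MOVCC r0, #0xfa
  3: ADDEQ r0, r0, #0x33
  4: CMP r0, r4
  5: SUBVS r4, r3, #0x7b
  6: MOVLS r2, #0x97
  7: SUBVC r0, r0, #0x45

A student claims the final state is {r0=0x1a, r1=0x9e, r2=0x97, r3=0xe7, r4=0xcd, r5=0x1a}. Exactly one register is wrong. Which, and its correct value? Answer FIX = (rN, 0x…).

[0] flags=1010 → (cmp)
[1] flags=1010 LE?T → r3=0xe7
[2] flags=1010 CC?F → skip
[3] flags=1010 EQ?F → skip
[4] flags=0000 → (cmp)
[5] flags=0000 VS?F → skip
[6] flags=0000 LS?T → r2=0x97
[7] flags=0000 VC?T → r0=0xf9

FIX = (r0, 0xf9)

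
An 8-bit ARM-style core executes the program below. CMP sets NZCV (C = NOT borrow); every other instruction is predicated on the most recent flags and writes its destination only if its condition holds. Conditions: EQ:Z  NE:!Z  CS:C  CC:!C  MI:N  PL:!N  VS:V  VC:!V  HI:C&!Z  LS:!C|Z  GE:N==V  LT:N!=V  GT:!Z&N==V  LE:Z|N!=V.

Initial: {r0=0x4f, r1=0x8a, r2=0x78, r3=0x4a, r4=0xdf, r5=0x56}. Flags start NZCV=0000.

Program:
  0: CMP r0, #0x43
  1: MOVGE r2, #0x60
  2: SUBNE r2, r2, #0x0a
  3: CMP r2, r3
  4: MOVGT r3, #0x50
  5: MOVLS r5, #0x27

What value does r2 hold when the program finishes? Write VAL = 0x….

VAL = 0x56

[0] flags=0010 → (cmp)
[1] flags=0010 GE?T → r2=0x60
[2] flags=0010 NE?T → r2=0x56
[3] flags=0010 → (cmp)
[4] flags=0010 GT?T → r3=0x50
[5] flags=0010 LS?F → skip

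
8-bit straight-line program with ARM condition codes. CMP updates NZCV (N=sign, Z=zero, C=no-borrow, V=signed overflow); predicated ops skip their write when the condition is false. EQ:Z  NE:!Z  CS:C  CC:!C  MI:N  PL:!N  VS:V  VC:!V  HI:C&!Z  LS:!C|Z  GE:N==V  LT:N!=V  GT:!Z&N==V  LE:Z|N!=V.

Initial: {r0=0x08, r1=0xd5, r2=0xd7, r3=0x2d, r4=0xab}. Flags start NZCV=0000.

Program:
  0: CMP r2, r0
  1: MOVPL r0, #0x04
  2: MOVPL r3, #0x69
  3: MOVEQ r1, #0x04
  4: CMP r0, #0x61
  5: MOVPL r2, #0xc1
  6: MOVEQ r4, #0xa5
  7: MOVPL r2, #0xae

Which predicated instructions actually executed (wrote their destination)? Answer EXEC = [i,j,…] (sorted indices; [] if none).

EXEC = []

[0] flags=1010 → (cmp)
[1] flags=1010 PL?F → skip
[2] flags=1010 PL?F → skip
[3] flags=1010 EQ?F → skip
[4] flags=1000 → (cmp)
[5] flags=1000 PL?F → skip
[6] flags=1000 EQ?F → skip
[7] flags=1000 PL?F → skip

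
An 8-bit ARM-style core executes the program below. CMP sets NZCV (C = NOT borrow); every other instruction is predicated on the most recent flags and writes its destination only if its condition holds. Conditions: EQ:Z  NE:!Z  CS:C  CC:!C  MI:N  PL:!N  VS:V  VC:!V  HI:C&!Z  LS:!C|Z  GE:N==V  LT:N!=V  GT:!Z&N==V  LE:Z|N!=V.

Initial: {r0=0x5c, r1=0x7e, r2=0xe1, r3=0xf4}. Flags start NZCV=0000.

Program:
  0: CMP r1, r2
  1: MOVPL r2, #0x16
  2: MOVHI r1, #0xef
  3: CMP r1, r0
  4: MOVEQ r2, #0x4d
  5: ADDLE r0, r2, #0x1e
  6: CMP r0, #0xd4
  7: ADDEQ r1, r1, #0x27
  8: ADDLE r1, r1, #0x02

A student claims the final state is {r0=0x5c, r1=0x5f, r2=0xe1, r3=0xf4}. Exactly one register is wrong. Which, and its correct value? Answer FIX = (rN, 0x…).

0: ✓ CMP  NZCV=1001
1: · MOVPL
2: · MOVHI
3: ✓ CMP  NZCV=0010
4: · MOVEQ
5: · ADDLE
6: ✓ CMP  NZCV=1001
7: · ADDEQ
8: · ADDLE

FIX = (r1, 0x7e)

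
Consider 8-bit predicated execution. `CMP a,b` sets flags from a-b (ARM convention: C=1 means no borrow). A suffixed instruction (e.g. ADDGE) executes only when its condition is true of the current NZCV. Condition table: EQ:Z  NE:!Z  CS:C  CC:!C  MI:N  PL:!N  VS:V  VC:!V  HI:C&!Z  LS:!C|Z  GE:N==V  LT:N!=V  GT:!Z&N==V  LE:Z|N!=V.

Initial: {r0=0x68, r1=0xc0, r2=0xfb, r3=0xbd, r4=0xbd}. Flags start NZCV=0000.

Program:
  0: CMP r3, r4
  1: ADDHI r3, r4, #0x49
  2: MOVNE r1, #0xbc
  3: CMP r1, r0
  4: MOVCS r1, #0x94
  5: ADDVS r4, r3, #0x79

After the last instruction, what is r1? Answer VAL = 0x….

VAL = 0x94

0: ✓ CMP  NZCV=0110
1: · ADDHI
2: · MOVNE
3: ✓ CMP  NZCV=0011
4: ✓ MOVCS  r1←0x94
5: ✓ ADDVS  r4←0x36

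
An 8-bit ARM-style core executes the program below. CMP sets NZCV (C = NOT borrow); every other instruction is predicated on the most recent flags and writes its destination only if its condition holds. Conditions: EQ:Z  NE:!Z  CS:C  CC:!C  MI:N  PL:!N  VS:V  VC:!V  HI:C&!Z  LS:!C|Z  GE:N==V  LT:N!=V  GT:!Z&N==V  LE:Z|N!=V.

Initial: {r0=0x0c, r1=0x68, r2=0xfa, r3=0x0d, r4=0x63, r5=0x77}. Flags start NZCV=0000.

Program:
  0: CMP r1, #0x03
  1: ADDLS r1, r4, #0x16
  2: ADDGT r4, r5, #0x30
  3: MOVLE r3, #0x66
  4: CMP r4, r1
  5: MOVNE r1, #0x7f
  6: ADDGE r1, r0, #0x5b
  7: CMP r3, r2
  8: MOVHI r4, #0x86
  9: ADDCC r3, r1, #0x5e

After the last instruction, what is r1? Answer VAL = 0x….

VAL = 0x7f

0: ✓ CMP  NZCV=0010
1: · ADDLS
2: ✓ ADDGT  r4←0xa7
3: · MOVLE
4: ✓ CMP  NZCV=0011
5: ✓ MOVNE  r1←0x7f
6: · ADDGE
7: ✓ CMP  NZCV=0000
8: · MOVHI
9: ✓ ADDCC  r3←0xdd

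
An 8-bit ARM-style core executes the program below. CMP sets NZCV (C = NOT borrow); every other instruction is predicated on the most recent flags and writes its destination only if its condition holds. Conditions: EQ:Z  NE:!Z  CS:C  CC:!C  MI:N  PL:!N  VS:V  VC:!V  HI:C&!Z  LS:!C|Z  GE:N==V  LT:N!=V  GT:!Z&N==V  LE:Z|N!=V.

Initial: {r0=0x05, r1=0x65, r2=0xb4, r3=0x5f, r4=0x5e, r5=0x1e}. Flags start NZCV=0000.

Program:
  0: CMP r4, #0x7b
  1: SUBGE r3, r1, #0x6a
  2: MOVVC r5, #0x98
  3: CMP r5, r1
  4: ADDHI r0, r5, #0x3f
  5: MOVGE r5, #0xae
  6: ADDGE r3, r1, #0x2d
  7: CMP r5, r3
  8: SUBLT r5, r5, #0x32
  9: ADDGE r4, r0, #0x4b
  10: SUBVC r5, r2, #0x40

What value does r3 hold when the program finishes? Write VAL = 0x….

VAL = 0x5f

[0] flags=1000 → (cmp)
[1] flags=1000 GE?F → skip
[2] flags=1000 VC?T → r5=0x98
[3] flags=0011 → (cmp)
[4] flags=0011 HI?T → r0=0xd7
[5] flags=0011 GE?F → skip
[6] flags=0011 GE?F → skip
[7] flags=0011 → (cmp)
[8] flags=0011 LT?T → r5=0x66
[9] flags=0011 GE?F → skip
[10] flags=0011 VC?F → skip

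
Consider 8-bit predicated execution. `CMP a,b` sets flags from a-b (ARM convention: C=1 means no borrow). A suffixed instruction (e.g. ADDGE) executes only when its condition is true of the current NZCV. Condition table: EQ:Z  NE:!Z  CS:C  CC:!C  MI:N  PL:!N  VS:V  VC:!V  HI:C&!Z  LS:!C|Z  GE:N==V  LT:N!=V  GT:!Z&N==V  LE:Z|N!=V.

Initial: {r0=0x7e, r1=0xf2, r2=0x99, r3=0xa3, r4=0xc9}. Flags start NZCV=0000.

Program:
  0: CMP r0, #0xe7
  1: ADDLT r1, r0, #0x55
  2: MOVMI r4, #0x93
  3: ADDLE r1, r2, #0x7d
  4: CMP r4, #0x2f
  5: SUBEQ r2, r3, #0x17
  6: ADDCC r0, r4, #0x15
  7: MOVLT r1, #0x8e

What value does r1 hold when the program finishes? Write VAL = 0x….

[0] flags=1001 → (cmp)
[1] flags=1001 LT?F → skip
[2] flags=1001 MI?T → r4=0x93
[3] flags=1001 LE?F → skip
[4] flags=0011 → (cmp)
[5] flags=0011 EQ?F → skip
[6] flags=0011 CC?F → skip
[7] flags=0011 LT?T → r1=0x8e

VAL = 0x8e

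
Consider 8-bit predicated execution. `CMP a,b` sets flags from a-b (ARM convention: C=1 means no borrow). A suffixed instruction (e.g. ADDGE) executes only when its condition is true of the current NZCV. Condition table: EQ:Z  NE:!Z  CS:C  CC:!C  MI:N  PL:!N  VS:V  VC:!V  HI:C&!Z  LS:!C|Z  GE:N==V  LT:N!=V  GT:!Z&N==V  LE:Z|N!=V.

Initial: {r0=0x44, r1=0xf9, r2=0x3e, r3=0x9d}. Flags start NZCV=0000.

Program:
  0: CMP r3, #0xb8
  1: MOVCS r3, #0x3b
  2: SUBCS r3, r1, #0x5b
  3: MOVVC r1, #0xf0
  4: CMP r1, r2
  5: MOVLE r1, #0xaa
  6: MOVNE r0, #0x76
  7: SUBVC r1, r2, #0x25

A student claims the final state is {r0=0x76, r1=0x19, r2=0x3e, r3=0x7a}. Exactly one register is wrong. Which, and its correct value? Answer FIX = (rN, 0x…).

FIX = (r3, 0x9d)

0: ✓ CMP  NZCV=1000
1: · MOVCS
2: · SUBCS
3: ✓ MOVVC  r1←0xf0
4: ✓ CMP  NZCV=1010
5: ✓ MOVLE  r1←0xaa
6: ✓ MOVNE  r0←0x76
7: ✓ SUBVC  r1←0x19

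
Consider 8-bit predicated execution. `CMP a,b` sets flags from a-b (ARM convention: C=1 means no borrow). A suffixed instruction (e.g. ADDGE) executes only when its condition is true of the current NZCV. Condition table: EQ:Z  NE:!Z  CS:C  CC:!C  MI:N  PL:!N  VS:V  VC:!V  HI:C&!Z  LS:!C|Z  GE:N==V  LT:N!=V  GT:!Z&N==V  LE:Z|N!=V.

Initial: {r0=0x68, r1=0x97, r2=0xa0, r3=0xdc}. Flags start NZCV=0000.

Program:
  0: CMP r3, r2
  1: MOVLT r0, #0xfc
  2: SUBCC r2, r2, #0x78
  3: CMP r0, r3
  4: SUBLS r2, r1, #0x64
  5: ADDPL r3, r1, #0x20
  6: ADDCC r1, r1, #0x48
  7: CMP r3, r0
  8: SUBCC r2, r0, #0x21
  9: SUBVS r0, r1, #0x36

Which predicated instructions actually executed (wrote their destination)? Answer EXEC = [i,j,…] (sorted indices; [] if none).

EXEC = [4,6,9]

[0] flags=0010 → (cmp)
[1] flags=0010 LT?F → skip
[2] flags=0010 CC?F → skip
[3] flags=1001 → (cmp)
[4] flags=1001 LS?T → r2=0x33
[5] flags=1001 PL?F → skip
[6] flags=1001 CC?T → r1=0xdf
[7] flags=0011 → (cmp)
[8] flags=0011 CC?F → skip
[9] flags=0011 VS?T → r0=0xa9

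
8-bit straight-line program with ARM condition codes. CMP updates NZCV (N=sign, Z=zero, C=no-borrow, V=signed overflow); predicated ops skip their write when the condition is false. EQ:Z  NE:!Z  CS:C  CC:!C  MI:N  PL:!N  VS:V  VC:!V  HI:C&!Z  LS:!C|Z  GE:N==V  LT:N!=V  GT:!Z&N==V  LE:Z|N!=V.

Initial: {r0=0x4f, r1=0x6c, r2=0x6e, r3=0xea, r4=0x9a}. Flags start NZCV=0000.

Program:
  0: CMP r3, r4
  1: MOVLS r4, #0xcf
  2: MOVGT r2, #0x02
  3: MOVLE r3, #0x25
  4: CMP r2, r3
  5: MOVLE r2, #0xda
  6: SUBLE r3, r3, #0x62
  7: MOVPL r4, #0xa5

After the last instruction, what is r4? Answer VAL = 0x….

[0] flags=0010 → (cmp)
[1] flags=0010 LS?F → skip
[2] flags=0010 GT?T → r2=0x02
[3] flags=0010 LE?F → skip
[4] flags=0000 → (cmp)
[5] flags=0000 LE?F → skip
[6] flags=0000 LE?F → skip
[7] flags=0000 PL?T → r4=0xa5

VAL = 0xa5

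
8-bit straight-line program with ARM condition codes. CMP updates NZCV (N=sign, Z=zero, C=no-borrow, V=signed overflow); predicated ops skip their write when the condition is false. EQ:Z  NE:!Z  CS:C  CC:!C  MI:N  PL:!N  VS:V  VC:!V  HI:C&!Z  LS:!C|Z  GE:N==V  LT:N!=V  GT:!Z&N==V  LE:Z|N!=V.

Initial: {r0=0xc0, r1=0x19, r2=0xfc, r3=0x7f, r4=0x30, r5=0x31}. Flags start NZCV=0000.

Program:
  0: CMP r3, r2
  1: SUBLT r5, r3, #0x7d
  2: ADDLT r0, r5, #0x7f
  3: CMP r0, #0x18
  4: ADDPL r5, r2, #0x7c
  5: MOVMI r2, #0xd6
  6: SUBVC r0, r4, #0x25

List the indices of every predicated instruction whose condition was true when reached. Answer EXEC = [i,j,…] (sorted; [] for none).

EXEC = [5,6]

0: ✓ CMP  NZCV=1001
1: · SUBLT
2: · ADDLT
3: ✓ CMP  NZCV=1010
4: · ADDPL
5: ✓ MOVMI  r2←0xd6
6: ✓ SUBVC  r0←0x0b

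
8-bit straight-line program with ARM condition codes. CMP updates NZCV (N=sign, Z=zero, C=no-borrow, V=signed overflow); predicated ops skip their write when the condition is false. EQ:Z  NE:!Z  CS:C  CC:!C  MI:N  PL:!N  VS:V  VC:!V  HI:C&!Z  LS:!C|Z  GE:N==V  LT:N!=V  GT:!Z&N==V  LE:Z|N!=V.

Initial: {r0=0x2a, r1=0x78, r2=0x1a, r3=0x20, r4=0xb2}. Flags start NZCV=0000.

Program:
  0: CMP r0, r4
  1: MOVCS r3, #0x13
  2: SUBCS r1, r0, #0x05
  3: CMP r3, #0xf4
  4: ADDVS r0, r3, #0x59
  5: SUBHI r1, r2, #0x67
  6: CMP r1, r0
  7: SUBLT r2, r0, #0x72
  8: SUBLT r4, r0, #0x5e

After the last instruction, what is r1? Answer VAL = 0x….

[0] flags=0000 → (cmp)
[1] flags=0000 CS?F → skip
[2] flags=0000 CS?F → skip
[3] flags=0000 → (cmp)
[4] flags=0000 VS?F → skip
[5] flags=0000 HI?F → skip
[6] flags=0010 → (cmp)
[7] flags=0010 LT?F → skip
[8] flags=0010 LT?F → skip

VAL = 0x78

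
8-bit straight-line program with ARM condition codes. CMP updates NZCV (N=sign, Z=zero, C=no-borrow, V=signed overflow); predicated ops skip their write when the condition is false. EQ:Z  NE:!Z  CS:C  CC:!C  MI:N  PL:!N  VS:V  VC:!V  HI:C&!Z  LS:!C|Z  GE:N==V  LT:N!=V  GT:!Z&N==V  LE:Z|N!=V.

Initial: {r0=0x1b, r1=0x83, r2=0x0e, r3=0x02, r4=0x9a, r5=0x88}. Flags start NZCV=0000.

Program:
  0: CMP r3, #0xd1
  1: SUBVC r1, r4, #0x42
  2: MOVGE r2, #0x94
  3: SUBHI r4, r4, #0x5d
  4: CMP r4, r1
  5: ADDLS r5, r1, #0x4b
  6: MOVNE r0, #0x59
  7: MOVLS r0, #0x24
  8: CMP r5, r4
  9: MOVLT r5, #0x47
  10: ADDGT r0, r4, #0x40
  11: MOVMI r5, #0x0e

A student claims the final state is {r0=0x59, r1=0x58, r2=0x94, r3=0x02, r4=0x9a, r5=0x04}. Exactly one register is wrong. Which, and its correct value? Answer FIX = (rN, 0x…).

FIX = (r5, 0x0e)

[0] flags=0000 → (cmp)
[1] flags=0000 VC?T → r1=0x58
[2] flags=0000 GE?T → r2=0x94
[3] flags=0000 HI?F → skip
[4] flags=0011 → (cmp)
[5] flags=0011 LS?F → skip
[6] flags=0011 NE?T → r0=0x59
[7] flags=0011 LS?F → skip
[8] flags=1000 → (cmp)
[9] flags=1000 LT?T → r5=0x47
[10] flags=1000 GT?F → skip
[11] flags=1000 MI?T → r5=0x0e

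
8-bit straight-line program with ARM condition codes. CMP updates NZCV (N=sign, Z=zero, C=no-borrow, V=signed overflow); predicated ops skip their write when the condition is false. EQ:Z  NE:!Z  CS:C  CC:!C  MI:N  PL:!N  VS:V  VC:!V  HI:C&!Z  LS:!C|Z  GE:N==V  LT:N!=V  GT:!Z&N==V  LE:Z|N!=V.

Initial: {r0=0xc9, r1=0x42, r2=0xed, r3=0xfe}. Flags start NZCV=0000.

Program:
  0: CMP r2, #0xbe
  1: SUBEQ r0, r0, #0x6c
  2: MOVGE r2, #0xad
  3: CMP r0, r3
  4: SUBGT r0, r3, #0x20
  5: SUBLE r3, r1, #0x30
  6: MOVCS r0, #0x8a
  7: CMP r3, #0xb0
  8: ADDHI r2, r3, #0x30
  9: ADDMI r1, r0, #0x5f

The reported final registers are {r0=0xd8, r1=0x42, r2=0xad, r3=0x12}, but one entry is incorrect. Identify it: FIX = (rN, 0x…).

[0] flags=0010 → (cmp)
[1] flags=0010 EQ?F → skip
[2] flags=0010 GE?T → r2=0xad
[3] flags=1000 → (cmp)
[4] flags=1000 GT?F → skip
[5] flags=1000 LE?T → r3=0x12
[6] flags=1000 CS?F → skip
[7] flags=0000 → (cmp)
[8] flags=0000 HI?F → skip
[9] flags=0000 MI?F → skip

FIX = (r0, 0xc9)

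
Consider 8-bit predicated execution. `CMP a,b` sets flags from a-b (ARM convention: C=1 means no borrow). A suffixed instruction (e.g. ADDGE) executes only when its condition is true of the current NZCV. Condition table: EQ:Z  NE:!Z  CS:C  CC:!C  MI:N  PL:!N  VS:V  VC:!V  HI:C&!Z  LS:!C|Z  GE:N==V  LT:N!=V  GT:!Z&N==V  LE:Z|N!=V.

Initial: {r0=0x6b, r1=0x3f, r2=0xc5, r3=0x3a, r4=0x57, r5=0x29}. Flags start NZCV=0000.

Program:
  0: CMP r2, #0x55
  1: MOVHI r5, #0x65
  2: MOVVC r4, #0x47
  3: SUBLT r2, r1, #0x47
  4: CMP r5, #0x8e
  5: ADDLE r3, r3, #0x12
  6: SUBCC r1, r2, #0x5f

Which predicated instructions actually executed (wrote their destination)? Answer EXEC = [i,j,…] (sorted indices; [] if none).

EXEC = [1,3,6]

0: ✓ CMP  NZCV=0011
1: ✓ MOVHI  r5←0x65
2: · MOVVC
3: ✓ SUBLT  r2←0xf8
4: ✓ CMP  NZCV=1001
5: · ADDLE
6: ✓ SUBCC  r1←0x99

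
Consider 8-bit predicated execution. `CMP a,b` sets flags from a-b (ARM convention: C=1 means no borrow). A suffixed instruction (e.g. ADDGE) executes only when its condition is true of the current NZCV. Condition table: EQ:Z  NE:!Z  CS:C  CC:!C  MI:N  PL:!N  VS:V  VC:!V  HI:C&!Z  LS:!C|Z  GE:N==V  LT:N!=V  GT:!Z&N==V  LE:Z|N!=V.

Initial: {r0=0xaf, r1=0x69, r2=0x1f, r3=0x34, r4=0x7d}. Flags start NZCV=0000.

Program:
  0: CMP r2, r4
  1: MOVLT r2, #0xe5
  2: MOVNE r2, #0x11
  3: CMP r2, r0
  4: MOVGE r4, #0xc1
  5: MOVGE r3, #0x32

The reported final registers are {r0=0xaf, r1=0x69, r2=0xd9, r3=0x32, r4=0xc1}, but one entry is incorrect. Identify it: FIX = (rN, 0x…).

[0] flags=1000 → (cmp)
[1] flags=1000 LT?T → r2=0xe5
[2] flags=1000 NE?T → r2=0x11
[3] flags=0000 → (cmp)
[4] flags=0000 GE?T → r4=0xc1
[5] flags=0000 GE?T → r3=0x32

FIX = (r2, 0x11)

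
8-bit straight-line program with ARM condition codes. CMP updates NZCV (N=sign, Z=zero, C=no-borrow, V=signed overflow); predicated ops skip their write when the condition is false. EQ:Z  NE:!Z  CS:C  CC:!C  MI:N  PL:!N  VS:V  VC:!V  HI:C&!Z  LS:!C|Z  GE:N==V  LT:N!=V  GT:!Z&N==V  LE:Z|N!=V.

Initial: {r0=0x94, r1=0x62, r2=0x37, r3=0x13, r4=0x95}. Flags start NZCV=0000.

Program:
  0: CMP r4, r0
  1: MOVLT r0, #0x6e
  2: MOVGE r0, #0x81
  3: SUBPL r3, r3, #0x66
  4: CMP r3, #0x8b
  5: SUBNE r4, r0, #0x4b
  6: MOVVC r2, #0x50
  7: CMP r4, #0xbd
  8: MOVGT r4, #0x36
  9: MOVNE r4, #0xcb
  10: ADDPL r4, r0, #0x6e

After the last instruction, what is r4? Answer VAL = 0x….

[0] flags=0010 → (cmp)
[1] flags=0010 LT?F → skip
[2] flags=0010 GE?T → r0=0x81
[3] flags=0010 PL?T → r3=0xad
[4] flags=0010 → (cmp)
[5] flags=0010 NE?T → r4=0x36
[6] flags=0010 VC?T → r2=0x50
[7] flags=0000 → (cmp)
[8] flags=0000 GT?T → r4=0x36
[9] flags=0000 NE?T → r4=0xcb
[10] flags=0000 PL?T → r4=0xef

VAL = 0xef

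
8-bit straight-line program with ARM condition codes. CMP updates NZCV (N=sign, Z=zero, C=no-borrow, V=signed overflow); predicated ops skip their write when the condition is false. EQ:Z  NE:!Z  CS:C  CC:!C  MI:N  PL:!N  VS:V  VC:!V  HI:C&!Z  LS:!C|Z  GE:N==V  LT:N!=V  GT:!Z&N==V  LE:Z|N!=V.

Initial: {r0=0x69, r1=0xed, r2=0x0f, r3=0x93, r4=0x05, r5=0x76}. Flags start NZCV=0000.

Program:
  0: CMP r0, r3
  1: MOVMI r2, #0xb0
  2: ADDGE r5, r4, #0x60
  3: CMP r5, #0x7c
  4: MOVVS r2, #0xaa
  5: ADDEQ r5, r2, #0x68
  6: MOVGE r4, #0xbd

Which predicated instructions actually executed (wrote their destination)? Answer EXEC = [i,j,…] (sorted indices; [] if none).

EXEC = [1,2]

[0] flags=1001 → (cmp)
[1] flags=1001 MI?T → r2=0xb0
[2] flags=1001 GE?T → r5=0x65
[3] flags=1000 → (cmp)
[4] flags=1000 VS?F → skip
[5] flags=1000 EQ?F → skip
[6] flags=1000 GE?F → skip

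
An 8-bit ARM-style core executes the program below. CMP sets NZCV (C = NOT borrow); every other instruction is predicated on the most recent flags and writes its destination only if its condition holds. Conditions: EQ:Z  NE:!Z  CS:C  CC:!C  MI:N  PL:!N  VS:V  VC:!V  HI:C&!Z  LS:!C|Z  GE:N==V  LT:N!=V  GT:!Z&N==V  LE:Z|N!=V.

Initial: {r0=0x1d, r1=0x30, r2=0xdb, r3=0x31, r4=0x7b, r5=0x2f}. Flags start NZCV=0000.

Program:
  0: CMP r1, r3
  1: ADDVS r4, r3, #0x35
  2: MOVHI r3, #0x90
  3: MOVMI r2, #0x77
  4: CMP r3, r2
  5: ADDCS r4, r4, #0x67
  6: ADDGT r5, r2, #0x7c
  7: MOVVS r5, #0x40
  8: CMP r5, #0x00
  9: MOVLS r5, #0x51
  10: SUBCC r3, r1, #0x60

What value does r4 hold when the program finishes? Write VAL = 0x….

0: ✓ CMP  NZCV=1000
1: · ADDVS
2: · MOVHI
3: ✓ MOVMI  r2←0x77
4: ✓ CMP  NZCV=1000
5: · ADDCS
6: · ADDGT
7: · MOVVS
8: ✓ CMP  NZCV=0010
9: · MOVLS
10: · SUBCC

VAL = 0x7b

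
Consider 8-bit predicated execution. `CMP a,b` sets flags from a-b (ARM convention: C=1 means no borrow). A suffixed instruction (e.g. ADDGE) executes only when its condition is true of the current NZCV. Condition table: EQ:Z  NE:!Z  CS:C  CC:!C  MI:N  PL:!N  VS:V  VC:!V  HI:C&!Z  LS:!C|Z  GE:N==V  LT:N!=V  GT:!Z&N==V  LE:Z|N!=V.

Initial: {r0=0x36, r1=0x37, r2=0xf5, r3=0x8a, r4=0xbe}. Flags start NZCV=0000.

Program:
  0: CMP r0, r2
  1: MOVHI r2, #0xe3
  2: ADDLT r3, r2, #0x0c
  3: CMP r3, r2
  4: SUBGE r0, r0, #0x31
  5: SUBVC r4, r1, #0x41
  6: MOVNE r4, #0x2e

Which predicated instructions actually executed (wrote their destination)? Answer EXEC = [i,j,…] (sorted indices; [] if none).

EXEC = [5,6]

[0] flags=0000 → (cmp)
[1] flags=0000 HI?F → skip
[2] flags=0000 LT?F → skip
[3] flags=1000 → (cmp)
[4] flags=1000 GE?F → skip
[5] flags=1000 VC?T → r4=0xf6
[6] flags=1000 NE?T → r4=0x2e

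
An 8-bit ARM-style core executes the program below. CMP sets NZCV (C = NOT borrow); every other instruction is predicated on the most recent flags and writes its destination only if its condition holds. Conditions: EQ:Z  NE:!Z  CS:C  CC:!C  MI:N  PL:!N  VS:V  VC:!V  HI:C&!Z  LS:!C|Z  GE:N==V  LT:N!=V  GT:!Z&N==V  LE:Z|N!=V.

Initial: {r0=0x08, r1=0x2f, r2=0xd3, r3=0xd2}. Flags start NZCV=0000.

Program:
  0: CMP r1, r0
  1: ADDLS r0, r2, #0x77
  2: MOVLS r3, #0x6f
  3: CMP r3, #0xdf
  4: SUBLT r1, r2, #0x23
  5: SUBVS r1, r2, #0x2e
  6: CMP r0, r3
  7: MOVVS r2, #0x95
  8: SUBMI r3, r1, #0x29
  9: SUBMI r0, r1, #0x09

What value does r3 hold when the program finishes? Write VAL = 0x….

[0] flags=0010 → (cmp)
[1] flags=0010 LS?F → skip
[2] flags=0010 LS?F → skip
[3] flags=1000 → (cmp)
[4] flags=1000 LT?T → r1=0xb0
[5] flags=1000 VS?F → skip
[6] flags=0000 → (cmp)
[7] flags=0000 VS?F → skip
[8] flags=0000 MI?F → skip
[9] flags=0000 MI?F → skip

VAL = 0xd2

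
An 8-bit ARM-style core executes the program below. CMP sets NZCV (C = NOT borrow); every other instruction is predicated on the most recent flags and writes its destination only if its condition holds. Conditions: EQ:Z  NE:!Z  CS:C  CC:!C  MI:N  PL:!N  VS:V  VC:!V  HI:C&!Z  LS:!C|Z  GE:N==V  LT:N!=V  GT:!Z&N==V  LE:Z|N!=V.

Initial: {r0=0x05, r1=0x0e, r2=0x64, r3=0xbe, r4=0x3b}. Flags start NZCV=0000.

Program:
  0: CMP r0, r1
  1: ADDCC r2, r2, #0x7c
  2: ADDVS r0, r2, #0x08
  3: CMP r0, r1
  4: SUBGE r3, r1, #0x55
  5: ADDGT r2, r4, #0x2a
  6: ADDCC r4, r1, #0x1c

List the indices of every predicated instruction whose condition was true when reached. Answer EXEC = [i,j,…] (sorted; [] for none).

0: ✓ CMP  NZCV=1000
1: ✓ ADDCC  r2←0xe0
2: · ADDVS
3: ✓ CMP  NZCV=1000
4: · SUBGE
5: · ADDGT
6: ✓ ADDCC  r4←0x2a

EXEC = [1,6]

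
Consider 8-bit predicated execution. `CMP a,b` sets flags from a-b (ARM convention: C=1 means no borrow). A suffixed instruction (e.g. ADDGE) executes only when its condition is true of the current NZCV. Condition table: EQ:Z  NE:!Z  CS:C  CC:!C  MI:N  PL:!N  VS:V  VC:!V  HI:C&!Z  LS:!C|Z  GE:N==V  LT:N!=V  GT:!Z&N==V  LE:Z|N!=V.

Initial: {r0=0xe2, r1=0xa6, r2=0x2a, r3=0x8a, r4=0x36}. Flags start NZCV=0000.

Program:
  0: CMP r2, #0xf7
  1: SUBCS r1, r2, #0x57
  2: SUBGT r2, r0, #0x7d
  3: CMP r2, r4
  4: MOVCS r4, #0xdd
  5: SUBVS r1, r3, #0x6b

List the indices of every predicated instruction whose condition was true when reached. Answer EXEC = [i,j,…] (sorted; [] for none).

0: ✓ CMP  NZCV=0000
1: · SUBCS
2: ✓ SUBGT  r2←0x65
3: ✓ CMP  NZCV=0010
4: ✓ MOVCS  r4←0xdd
5: · SUBVS

EXEC = [2,4]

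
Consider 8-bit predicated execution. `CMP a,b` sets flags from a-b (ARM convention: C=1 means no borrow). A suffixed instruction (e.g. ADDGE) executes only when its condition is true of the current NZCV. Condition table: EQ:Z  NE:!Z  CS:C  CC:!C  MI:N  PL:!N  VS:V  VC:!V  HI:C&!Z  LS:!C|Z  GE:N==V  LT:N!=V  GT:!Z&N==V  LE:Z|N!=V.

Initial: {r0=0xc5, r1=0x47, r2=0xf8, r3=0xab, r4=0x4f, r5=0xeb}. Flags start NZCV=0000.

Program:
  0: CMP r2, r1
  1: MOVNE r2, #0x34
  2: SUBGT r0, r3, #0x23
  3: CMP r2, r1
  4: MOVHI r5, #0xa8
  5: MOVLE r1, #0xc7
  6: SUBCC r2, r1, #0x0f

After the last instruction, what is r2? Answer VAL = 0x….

[0] flags=1010 → (cmp)
[1] flags=1010 NE?T → r2=0x34
[2] flags=1010 GT?F → skip
[3] flags=1000 → (cmp)
[4] flags=1000 HI?F → skip
[5] flags=1000 LE?T → r1=0xc7
[6] flags=1000 CC?T → r2=0xb8

VAL = 0xb8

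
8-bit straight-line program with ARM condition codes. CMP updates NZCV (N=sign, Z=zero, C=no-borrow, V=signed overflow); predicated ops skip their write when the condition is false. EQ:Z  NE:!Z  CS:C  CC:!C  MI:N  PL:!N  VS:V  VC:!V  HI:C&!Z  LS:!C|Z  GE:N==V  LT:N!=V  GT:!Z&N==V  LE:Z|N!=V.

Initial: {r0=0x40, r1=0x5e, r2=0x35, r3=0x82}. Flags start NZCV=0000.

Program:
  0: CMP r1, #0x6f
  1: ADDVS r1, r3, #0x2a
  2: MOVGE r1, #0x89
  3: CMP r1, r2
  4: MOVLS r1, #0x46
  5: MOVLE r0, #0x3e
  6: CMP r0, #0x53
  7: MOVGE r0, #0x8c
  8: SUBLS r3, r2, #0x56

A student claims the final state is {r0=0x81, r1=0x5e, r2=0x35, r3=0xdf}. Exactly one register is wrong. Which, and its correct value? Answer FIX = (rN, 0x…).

0: ✓ CMP  NZCV=1000
1: · ADDVS
2: · MOVGE
3: ✓ CMP  NZCV=0010
4: · MOVLS
5: · MOVLE
6: ✓ CMP  NZCV=1000
7: · MOVGE
8: ✓ SUBLS  r3←0xdf

FIX = (r0, 0x40)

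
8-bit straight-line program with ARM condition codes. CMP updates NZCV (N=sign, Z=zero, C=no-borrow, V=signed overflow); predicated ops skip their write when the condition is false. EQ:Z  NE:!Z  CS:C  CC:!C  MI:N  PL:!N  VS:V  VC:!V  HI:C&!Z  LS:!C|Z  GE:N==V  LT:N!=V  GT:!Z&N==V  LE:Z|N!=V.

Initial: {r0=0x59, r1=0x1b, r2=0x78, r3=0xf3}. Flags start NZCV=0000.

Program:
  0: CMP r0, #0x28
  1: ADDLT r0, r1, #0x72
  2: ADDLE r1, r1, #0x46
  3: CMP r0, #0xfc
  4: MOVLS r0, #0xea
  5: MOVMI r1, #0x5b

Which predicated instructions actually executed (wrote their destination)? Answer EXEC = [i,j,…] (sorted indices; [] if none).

[0] flags=0010 → (cmp)
[1] flags=0010 LT?F → skip
[2] flags=0010 LE?F → skip
[3] flags=0000 → (cmp)
[4] flags=0000 LS?T → r0=0xea
[5] flags=0000 MI?F → skip

EXEC = [4]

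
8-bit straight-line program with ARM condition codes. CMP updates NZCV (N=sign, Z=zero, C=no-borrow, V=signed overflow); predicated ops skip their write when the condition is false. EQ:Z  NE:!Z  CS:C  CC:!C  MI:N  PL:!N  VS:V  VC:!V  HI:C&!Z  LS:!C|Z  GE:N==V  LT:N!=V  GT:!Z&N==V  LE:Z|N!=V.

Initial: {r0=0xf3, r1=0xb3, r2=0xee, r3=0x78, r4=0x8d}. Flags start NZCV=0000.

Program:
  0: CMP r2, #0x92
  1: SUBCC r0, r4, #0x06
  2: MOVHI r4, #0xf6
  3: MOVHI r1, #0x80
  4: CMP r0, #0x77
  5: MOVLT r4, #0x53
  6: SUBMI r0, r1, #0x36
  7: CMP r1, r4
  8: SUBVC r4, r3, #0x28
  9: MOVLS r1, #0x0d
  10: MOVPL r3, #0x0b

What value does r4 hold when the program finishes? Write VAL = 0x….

VAL = 0x53

0: ✓ CMP  NZCV=0010
1: · SUBCC
2: ✓ MOVHI  r4←0xf6
3: ✓ MOVHI  r1←0x80
4: ✓ CMP  NZCV=0011
5: ✓ MOVLT  r4←0x53
6: · SUBMI
7: ✓ CMP  NZCV=0011
8: · SUBVC
9: · MOVLS
10: ✓ MOVPL  r3←0x0b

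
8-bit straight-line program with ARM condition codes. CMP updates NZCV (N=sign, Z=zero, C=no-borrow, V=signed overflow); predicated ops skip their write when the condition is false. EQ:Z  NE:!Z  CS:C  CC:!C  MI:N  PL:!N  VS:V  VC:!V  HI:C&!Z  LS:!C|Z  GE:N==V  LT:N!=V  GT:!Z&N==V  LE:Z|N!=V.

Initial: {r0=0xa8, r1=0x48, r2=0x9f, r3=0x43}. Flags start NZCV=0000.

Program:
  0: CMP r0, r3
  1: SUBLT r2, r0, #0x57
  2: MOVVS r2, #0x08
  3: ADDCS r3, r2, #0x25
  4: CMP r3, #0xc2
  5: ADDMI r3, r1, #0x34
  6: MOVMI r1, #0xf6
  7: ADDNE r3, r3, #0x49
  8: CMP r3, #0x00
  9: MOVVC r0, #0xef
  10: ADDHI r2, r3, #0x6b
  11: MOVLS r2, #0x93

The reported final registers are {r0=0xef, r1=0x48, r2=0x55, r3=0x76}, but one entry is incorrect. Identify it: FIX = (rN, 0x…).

FIX = (r2, 0xe1)

[0] flags=0011 → (cmp)
[1] flags=0011 LT?T → r2=0x51
[2] flags=0011 VS?T → r2=0x08
[3] flags=0011 CS?T → r3=0x2d
[4] flags=0000 → (cmp)
[5] flags=0000 MI?F → skip
[6] flags=0000 MI?F → skip
[7] flags=0000 NE?T → r3=0x76
[8] flags=0010 → (cmp)
[9] flags=0010 VC?T → r0=0xef
[10] flags=0010 HI?T → r2=0xe1
[11] flags=0010 LS?F → skip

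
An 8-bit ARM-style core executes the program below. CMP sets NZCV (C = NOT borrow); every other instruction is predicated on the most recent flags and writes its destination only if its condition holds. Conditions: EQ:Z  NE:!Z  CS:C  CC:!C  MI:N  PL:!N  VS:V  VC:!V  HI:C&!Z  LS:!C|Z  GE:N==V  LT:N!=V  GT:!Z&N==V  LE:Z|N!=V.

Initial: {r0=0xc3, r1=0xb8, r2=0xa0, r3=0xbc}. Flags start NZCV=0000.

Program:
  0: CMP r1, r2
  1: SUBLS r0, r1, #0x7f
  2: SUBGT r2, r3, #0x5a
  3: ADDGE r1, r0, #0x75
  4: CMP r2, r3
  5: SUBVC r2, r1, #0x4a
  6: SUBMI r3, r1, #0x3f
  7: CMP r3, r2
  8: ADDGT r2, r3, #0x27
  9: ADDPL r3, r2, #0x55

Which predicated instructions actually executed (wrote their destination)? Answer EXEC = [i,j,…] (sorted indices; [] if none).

EXEC = [2,3,6]

0: ✓ CMP  NZCV=0010
1: · SUBLS
2: ✓ SUBGT  r2←0x62
3: ✓ ADDGE  r1←0x38
4: ✓ CMP  NZCV=1001
5: · SUBVC
6: ✓ SUBMI  r3←0xf9
7: ✓ CMP  NZCV=1010
8: · ADDGT
9: · ADDPL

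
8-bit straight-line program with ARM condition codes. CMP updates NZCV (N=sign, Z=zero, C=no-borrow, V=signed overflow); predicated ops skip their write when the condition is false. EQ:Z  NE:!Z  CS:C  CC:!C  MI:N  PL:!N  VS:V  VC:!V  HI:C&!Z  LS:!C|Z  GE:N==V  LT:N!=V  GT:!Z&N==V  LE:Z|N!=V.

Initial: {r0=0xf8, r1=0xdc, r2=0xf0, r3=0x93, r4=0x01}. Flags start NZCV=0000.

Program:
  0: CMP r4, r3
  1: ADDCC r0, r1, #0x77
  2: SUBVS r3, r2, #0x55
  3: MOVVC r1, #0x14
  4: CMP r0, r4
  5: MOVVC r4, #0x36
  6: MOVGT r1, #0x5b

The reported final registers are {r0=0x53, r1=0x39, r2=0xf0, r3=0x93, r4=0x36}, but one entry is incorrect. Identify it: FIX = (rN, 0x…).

0: ✓ CMP  NZCV=0000
1: ✓ ADDCC  r0←0x53
2: · SUBVS
3: ✓ MOVVC  r1←0x14
4: ✓ CMP  NZCV=0010
5: ✓ MOVVC  r4←0x36
6: ✓ MOVGT  r1←0x5b

FIX = (r1, 0x5b)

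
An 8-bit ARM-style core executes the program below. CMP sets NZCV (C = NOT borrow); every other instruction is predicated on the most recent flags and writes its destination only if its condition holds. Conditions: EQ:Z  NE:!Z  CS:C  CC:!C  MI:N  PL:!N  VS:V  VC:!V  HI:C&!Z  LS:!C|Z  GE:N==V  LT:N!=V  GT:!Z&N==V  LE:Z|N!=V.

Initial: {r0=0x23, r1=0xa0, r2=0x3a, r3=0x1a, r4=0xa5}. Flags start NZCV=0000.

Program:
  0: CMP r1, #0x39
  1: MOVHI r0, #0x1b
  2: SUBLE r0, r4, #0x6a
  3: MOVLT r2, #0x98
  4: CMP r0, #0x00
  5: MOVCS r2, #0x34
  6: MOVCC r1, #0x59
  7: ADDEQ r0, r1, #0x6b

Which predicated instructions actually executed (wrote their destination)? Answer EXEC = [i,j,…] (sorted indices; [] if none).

0: ✓ CMP  NZCV=0011
1: ✓ MOVHI  r0←0x1b
2: ✓ SUBLE  r0←0x3b
3: ✓ MOVLT  r2←0x98
4: ✓ CMP  NZCV=0010
5: ✓ MOVCS  r2←0x34
6: · MOVCC
7: · ADDEQ

EXEC = [1,2,3,5]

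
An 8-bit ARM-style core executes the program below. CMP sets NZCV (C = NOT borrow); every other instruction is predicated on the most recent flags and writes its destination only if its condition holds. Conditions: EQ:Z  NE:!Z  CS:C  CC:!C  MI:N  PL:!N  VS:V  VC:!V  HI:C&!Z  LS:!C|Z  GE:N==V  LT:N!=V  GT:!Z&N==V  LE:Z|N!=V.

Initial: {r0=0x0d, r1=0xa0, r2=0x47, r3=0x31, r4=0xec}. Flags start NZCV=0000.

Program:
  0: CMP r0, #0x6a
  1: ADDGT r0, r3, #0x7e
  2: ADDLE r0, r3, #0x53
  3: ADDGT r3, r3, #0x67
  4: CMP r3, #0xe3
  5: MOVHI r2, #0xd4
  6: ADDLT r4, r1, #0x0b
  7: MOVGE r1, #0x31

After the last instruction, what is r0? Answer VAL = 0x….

[0] flags=1000 → (cmp)
[1] flags=1000 GT?F → skip
[2] flags=1000 LE?T → r0=0x84
[3] flags=1000 GT?F → skip
[4] flags=0000 → (cmp)
[5] flags=0000 HI?F → skip
[6] flags=0000 LT?F → skip
[7] flags=0000 GE?T → r1=0x31

VAL = 0x84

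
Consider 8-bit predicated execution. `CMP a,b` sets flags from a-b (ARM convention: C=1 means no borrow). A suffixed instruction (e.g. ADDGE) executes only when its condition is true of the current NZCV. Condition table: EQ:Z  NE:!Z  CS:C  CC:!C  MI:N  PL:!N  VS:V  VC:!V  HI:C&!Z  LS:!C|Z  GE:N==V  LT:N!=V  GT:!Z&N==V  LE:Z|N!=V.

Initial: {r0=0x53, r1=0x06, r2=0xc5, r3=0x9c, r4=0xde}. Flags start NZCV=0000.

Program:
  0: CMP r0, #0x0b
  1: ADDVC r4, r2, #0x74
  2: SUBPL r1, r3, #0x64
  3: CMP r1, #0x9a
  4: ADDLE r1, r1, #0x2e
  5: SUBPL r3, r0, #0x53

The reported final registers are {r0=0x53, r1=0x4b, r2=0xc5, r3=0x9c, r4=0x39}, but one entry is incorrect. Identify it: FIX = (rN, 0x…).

FIX = (r1, 0x38)

[0] flags=0010 → (cmp)
[1] flags=0010 VC?T → r4=0x39
[2] flags=0010 PL?T → r1=0x38
[3] flags=1001 → (cmp)
[4] flags=1001 LE?F → skip
[5] flags=1001 PL?F → skip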